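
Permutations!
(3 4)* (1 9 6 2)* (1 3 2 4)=(1 9 6 4 2 3)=[0, 9, 3, 1, 2, 5, 4, 7, 8, 6]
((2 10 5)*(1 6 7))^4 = (1 6 7)(2 10 5)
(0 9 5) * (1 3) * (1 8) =(0 9 5)(1 3 8) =[9, 3, 2, 8, 4, 0, 6, 7, 1, 5]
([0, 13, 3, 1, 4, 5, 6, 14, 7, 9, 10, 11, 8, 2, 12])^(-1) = [0, 3, 13, 2, 4, 5, 6, 8, 12, 9, 10, 11, 14, 1, 7]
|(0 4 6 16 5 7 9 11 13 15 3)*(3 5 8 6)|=6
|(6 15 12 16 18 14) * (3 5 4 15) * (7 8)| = 18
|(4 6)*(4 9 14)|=4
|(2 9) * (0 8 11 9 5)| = 6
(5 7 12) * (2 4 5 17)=(2 4 5 7 12 17)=[0, 1, 4, 3, 5, 7, 6, 12, 8, 9, 10, 11, 17, 13, 14, 15, 16, 2]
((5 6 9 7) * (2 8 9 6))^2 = ((2 8 9 7 5))^2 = (2 9 5 8 7)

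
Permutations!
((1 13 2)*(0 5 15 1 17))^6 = ((0 5 15 1 13 2 17))^6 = (0 17 2 13 1 15 5)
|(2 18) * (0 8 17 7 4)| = 10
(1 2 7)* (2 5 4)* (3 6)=[0, 5, 7, 6, 2, 4, 3, 1]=(1 5 4 2 7)(3 6)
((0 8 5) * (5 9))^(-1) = (0 5 9 8)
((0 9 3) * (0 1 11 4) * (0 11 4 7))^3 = ((0 9 3 1 4 11 7))^3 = (0 1 7 3 11 9 4)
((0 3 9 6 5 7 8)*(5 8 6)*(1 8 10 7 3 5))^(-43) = ((0 5 3 9 1 8)(6 10 7))^(-43) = (0 8 1 9 3 5)(6 7 10)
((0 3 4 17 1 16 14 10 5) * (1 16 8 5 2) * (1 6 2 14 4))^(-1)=(0 5 8 1 3)(2 6)(4 16 17)(10 14)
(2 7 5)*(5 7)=(7)(2 5)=[0, 1, 5, 3, 4, 2, 6, 7]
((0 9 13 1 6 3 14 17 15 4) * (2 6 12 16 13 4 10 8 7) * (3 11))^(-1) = (0 4 9)(1 13 16 12)(2 7 8 10 15 17 14 3 11 6)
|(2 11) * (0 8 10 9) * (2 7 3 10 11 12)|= |(0 8 11 7 3 10 9)(2 12)|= 14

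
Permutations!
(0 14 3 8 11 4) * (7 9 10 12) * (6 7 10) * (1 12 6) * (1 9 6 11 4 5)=(0 14 3 8 4)(1 12 10 11 5)(6 7)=[14, 12, 2, 8, 0, 1, 7, 6, 4, 9, 11, 5, 10, 13, 3]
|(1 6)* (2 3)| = 2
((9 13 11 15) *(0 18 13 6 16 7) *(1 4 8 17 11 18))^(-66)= (18)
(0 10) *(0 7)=(0 10 7)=[10, 1, 2, 3, 4, 5, 6, 0, 8, 9, 7]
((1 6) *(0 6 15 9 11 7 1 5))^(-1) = ((0 6 5)(1 15 9 11 7))^(-1) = (0 5 6)(1 7 11 9 15)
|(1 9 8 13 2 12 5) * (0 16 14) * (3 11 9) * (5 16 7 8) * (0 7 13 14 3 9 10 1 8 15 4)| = |(0 13 2 12 16 3 11 10 1 9 5 8 14 7 15 4)| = 16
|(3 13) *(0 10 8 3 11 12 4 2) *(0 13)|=|(0 10 8 3)(2 13 11 12 4)|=20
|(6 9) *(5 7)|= |(5 7)(6 9)|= 2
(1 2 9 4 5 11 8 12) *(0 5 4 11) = (0 5)(1 2 9 11 8 12) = [5, 2, 9, 3, 4, 0, 6, 7, 12, 11, 10, 8, 1]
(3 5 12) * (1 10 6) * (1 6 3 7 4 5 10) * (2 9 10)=(2 9 10 3)(4 5 12 7)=[0, 1, 9, 2, 5, 12, 6, 4, 8, 10, 3, 11, 7]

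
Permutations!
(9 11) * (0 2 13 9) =(0 2 13 9 11) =[2, 1, 13, 3, 4, 5, 6, 7, 8, 11, 10, 0, 12, 9]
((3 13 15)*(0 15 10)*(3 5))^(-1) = (0 10 13 3 5 15)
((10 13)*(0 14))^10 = (14)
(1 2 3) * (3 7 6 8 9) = (1 2 7 6 8 9 3) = [0, 2, 7, 1, 4, 5, 8, 6, 9, 3]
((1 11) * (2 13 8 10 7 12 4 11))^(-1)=(1 11 4 12 7 10 8 13 2)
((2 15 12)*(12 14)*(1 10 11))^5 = ((1 10 11)(2 15 14 12))^5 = (1 11 10)(2 15 14 12)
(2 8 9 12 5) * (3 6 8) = (2 3 6 8 9 12 5) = [0, 1, 3, 6, 4, 2, 8, 7, 9, 12, 10, 11, 5]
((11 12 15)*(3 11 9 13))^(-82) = (3 12 9)(11 15 13)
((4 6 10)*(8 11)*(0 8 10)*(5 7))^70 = ((0 8 11 10 4 6)(5 7))^70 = (0 4 11)(6 10 8)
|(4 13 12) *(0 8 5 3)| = 12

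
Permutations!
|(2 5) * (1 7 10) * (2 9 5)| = |(1 7 10)(5 9)| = 6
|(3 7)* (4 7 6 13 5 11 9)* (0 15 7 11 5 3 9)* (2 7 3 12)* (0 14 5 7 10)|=24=|(0 15 3 6 13 12 2 10)(4 11 14 5 7 9)|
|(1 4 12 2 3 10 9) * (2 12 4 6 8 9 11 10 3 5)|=|(12)(1 6 8 9)(2 5)(10 11)|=4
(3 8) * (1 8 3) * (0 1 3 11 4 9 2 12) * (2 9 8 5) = [1, 5, 12, 11, 8, 2, 6, 7, 3, 9, 10, 4, 0] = (0 1 5 2 12)(3 11 4 8)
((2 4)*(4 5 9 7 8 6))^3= ((2 5 9 7 8 6 4))^3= (2 7 4 9 6 5 8)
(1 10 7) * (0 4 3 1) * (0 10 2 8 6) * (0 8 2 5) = (0 4 3 1 5)(6 8)(7 10) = [4, 5, 2, 1, 3, 0, 8, 10, 6, 9, 7]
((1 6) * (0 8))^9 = (0 8)(1 6)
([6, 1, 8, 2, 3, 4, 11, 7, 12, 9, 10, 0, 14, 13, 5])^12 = (2 4 14 8 3 5 12)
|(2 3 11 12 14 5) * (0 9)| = 6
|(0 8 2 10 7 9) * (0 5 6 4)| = |(0 8 2 10 7 9 5 6 4)| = 9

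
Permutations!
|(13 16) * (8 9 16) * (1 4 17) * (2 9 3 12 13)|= 12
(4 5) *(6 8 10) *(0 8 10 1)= (0 8 1)(4 5)(6 10)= [8, 0, 2, 3, 5, 4, 10, 7, 1, 9, 6]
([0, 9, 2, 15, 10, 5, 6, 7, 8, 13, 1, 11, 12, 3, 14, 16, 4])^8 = (16)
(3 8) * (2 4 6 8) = (2 4 6 8 3) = [0, 1, 4, 2, 6, 5, 8, 7, 3]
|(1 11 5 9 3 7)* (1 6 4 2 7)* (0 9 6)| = |(0 9 3 1 11 5 6 4 2 7)| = 10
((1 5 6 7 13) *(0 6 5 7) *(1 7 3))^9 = (0 6)(1 3)(7 13)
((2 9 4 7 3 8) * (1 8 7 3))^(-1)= (1 7 3 4 9 2 8)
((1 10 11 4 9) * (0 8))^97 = ((0 8)(1 10 11 4 9))^97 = (0 8)(1 11 9 10 4)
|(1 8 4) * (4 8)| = |(8)(1 4)| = 2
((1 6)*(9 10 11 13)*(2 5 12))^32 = (13)(2 12 5)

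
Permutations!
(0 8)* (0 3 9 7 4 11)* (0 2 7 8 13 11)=(0 13 11 2 7 4)(3 9 8)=[13, 1, 7, 9, 0, 5, 6, 4, 3, 8, 10, 2, 12, 11]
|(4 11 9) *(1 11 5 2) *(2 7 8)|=|(1 11 9 4 5 7 8 2)|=8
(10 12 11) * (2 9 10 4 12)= [0, 1, 9, 3, 12, 5, 6, 7, 8, 10, 2, 4, 11]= (2 9 10)(4 12 11)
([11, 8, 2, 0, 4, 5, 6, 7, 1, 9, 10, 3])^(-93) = [0, 8, 2, 3, 4, 5, 6, 7, 1, 9, 10, 11]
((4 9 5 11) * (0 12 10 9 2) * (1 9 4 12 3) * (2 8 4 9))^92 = (5 12 9 11 10)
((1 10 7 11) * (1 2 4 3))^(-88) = ((1 10 7 11 2 4 3))^(-88) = (1 11 3 7 4 10 2)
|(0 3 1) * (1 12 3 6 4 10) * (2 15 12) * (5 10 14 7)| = |(0 6 4 14 7 5 10 1)(2 15 12 3)| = 8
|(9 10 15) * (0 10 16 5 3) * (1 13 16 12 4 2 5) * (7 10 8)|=33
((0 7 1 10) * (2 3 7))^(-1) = ((0 2 3 7 1 10))^(-1) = (0 10 1 7 3 2)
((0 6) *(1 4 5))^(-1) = ((0 6)(1 4 5))^(-1) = (0 6)(1 5 4)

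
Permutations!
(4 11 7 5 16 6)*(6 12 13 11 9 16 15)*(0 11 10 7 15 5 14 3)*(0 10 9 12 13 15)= (0 11)(3 10 7 14)(4 12 15 6)(9 16 13)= [11, 1, 2, 10, 12, 5, 4, 14, 8, 16, 7, 0, 15, 9, 3, 6, 13]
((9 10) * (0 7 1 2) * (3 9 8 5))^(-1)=((0 7 1 2)(3 9 10 8 5))^(-1)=(0 2 1 7)(3 5 8 10 9)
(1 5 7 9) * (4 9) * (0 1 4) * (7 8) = (0 1 5 8 7)(4 9) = [1, 5, 2, 3, 9, 8, 6, 0, 7, 4]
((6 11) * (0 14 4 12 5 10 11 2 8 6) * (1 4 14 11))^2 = ((14)(0 11)(1 4 12 5 10)(2 8 6))^2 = (14)(1 12 10 4 5)(2 6 8)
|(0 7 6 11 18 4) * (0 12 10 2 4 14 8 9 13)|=36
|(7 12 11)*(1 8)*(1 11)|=|(1 8 11 7 12)|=5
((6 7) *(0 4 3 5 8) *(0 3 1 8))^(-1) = (0 5 3 8 1 4)(6 7)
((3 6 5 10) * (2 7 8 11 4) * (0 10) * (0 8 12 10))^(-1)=((2 7 12 10 3 6 5 8 11 4))^(-1)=(2 4 11 8 5 6 3 10 12 7)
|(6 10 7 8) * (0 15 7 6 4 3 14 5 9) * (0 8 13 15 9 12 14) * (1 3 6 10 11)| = |(0 9 8 4 6 11 1 3)(5 12 14)(7 13 15)| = 24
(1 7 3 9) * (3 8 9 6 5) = (1 7 8 9)(3 6 5) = [0, 7, 2, 6, 4, 3, 5, 8, 9, 1]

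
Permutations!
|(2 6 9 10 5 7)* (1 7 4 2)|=|(1 7)(2 6 9 10 5 4)|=6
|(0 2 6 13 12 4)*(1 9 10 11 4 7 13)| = |(0 2 6 1 9 10 11 4)(7 13 12)| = 24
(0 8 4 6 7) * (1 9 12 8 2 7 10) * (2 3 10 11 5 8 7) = (0 3 10 1 9 12 7)(4 6 11 5 8) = [3, 9, 2, 10, 6, 8, 11, 0, 4, 12, 1, 5, 7]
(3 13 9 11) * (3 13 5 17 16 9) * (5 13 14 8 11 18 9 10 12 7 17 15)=(3 13)(5 15)(7 17 16 10 12)(8 11 14)(9 18)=[0, 1, 2, 13, 4, 15, 6, 17, 11, 18, 12, 14, 7, 3, 8, 5, 10, 16, 9]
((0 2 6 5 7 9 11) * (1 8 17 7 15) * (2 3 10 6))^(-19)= (0 15 9 6 17 3 1 11 5 7 10 8)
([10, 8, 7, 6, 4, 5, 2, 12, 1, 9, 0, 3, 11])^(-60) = (12)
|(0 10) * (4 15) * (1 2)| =2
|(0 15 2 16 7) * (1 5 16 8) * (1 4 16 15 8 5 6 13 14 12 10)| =|(0 8 4 16 7)(1 6 13 14 12 10)(2 5 15)| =30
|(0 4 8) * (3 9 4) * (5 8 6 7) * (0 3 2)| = |(0 2)(3 9 4 6 7 5 8)| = 14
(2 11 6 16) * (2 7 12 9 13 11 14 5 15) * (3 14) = (2 3 14 5 15)(6 16 7 12 9 13 11) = [0, 1, 3, 14, 4, 15, 16, 12, 8, 13, 10, 6, 9, 11, 5, 2, 7]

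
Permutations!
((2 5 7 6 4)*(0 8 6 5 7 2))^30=(0 6)(4 8)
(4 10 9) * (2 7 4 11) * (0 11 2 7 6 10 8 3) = (0 11 7 4 8 3)(2 6 10 9) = [11, 1, 6, 0, 8, 5, 10, 4, 3, 2, 9, 7]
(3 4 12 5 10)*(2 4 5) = (2 4 12)(3 5 10) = [0, 1, 4, 5, 12, 10, 6, 7, 8, 9, 3, 11, 2]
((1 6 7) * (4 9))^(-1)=((1 6 7)(4 9))^(-1)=(1 7 6)(4 9)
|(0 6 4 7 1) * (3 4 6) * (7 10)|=|(0 3 4 10 7 1)|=6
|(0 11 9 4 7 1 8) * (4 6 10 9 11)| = 15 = |(11)(0 4 7 1 8)(6 10 9)|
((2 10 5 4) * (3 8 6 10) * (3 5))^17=(2 4 5)(3 8 6 10)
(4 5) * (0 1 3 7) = (0 1 3 7)(4 5) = [1, 3, 2, 7, 5, 4, 6, 0]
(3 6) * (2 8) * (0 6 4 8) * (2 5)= (0 6 3 4 8 5 2)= [6, 1, 0, 4, 8, 2, 3, 7, 5]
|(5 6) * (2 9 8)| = 6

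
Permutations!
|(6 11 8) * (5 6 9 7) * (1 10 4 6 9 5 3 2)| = |(1 10 4 6 11 8 5 9 7 3 2)| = 11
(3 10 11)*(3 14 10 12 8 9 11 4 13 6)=[0, 1, 2, 12, 13, 5, 3, 7, 9, 11, 4, 14, 8, 6, 10]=(3 12 8 9 11 14 10 4 13 6)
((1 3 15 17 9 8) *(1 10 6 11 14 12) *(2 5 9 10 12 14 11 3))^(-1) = (1 12 8 9 5 2)(3 6 10 17 15)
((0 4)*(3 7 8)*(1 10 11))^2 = (1 11 10)(3 8 7)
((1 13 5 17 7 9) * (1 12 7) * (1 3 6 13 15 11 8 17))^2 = (1 11 17 6 5 15 8 3 13)(7 12 9)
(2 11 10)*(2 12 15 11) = [0, 1, 2, 3, 4, 5, 6, 7, 8, 9, 12, 10, 15, 13, 14, 11] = (10 12 15 11)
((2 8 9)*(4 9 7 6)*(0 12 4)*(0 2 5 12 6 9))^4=(0 7 4 8 12 2 5 6 9)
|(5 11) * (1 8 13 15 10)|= 10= |(1 8 13 15 10)(5 11)|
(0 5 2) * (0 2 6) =(0 5 6) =[5, 1, 2, 3, 4, 6, 0]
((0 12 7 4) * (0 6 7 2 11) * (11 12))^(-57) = (0 11)(2 12)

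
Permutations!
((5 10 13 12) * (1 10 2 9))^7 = (13)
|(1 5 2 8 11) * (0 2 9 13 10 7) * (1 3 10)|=28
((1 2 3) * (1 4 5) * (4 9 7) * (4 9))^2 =(9)(1 3 5 2 4) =((1 2 3 4 5)(7 9))^2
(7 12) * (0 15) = (0 15)(7 12) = [15, 1, 2, 3, 4, 5, 6, 12, 8, 9, 10, 11, 7, 13, 14, 0]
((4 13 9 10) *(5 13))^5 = ((4 5 13 9 10))^5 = (13)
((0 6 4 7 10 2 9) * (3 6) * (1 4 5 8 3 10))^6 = ((0 10 2 9)(1 4 7)(3 6 5 8))^6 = (0 2)(3 5)(6 8)(9 10)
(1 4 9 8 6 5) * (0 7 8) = (0 7 8 6 5 1 4 9) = [7, 4, 2, 3, 9, 1, 5, 8, 6, 0]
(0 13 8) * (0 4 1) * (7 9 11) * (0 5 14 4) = (0 13 8)(1 5 14 4)(7 9 11) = [13, 5, 2, 3, 1, 14, 6, 9, 0, 11, 10, 7, 12, 8, 4]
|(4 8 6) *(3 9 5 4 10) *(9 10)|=|(3 10)(4 8 6 9 5)|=10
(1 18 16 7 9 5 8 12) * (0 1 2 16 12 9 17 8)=(0 1 18 12 2 16 7 17 8 9 5)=[1, 18, 16, 3, 4, 0, 6, 17, 9, 5, 10, 11, 2, 13, 14, 15, 7, 8, 12]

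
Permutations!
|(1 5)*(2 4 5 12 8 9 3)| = |(1 12 8 9 3 2 4 5)| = 8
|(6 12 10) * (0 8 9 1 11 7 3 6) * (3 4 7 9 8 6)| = |(0 6 12 10)(1 11 9)(4 7)| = 12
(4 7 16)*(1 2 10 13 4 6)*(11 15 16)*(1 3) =(1 2 10 13 4 7 11 15 16 6 3) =[0, 2, 10, 1, 7, 5, 3, 11, 8, 9, 13, 15, 12, 4, 14, 16, 6]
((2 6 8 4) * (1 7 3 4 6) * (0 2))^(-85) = ((0 2 1 7 3 4)(6 8))^(-85) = (0 4 3 7 1 2)(6 8)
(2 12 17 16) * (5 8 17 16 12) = [0, 1, 5, 3, 4, 8, 6, 7, 17, 9, 10, 11, 16, 13, 14, 15, 2, 12] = (2 5 8 17 12 16)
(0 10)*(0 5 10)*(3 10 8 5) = [0, 1, 2, 10, 4, 8, 6, 7, 5, 9, 3] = (3 10)(5 8)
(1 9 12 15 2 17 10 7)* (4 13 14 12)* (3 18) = (1 9 4 13 14 12 15 2 17 10 7)(3 18) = [0, 9, 17, 18, 13, 5, 6, 1, 8, 4, 7, 11, 15, 14, 12, 2, 16, 10, 3]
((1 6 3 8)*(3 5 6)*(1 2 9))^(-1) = (1 9 2 8 3)(5 6)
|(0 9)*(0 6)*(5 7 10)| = |(0 9 6)(5 7 10)| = 3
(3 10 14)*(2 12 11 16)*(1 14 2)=[0, 14, 12, 10, 4, 5, 6, 7, 8, 9, 2, 16, 11, 13, 3, 15, 1]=(1 14 3 10 2 12 11 16)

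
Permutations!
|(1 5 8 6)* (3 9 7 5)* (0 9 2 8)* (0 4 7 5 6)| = |(0 9 5 4 7 6 1 3 2 8)| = 10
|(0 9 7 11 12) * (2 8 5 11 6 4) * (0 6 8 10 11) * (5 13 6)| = 12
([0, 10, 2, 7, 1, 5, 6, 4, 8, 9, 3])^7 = (1 3 4 10 7)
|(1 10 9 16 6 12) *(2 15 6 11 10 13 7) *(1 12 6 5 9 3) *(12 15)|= 12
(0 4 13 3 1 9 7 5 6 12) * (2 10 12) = (0 4 13 3 1 9 7 5 6 2 10 12) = [4, 9, 10, 1, 13, 6, 2, 5, 8, 7, 12, 11, 0, 3]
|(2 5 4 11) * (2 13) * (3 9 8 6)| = 20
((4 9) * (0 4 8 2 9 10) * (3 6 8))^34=((0 4 10)(2 9 3 6 8))^34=(0 4 10)(2 8 6 3 9)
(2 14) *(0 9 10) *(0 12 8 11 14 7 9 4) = [4, 1, 7, 3, 0, 5, 6, 9, 11, 10, 12, 14, 8, 13, 2] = (0 4)(2 7 9 10 12 8 11 14)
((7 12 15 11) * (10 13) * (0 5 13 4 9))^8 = (15)(0 13 4)(5 10 9)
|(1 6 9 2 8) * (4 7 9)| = 7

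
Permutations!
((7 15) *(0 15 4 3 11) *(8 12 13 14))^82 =(0 3 7)(4 15 11)(8 13)(12 14) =((0 15 7 4 3 11)(8 12 13 14))^82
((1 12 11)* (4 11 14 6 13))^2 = (1 14 13 11 12 6 4)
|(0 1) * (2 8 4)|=6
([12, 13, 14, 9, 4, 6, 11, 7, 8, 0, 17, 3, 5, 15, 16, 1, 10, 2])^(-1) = [9, 15, 17, 11, 4, 12, 5, 7, 8, 3, 16, 6, 0, 1, 2, 13, 14, 10]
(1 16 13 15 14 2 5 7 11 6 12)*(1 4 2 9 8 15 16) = (2 5 7 11 6 12 4)(8 15 14 9)(13 16) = [0, 1, 5, 3, 2, 7, 12, 11, 15, 8, 10, 6, 4, 16, 9, 14, 13]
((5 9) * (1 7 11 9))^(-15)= ((1 7 11 9 5))^(-15)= (11)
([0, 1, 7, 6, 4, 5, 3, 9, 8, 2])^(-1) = [0, 1, 9, 6, 4, 5, 3, 2, 8, 7]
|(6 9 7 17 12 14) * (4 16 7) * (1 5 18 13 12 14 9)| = 12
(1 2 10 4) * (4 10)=(10)(1 2 4)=[0, 2, 4, 3, 1, 5, 6, 7, 8, 9, 10]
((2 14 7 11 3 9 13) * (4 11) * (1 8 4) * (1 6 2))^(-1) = ((1 8 4 11 3 9 13)(2 14 7 6))^(-1) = (1 13 9 3 11 4 8)(2 6 7 14)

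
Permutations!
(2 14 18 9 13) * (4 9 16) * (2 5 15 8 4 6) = (2 14 18 16 6)(4 9 13 5 15 8) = [0, 1, 14, 3, 9, 15, 2, 7, 4, 13, 10, 11, 12, 5, 18, 8, 6, 17, 16]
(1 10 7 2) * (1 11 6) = (1 10 7 2 11 6) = [0, 10, 11, 3, 4, 5, 1, 2, 8, 9, 7, 6]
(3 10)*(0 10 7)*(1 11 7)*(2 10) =[2, 11, 10, 1, 4, 5, 6, 0, 8, 9, 3, 7] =(0 2 10 3 1 11 7)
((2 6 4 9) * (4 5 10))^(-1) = ((2 6 5 10 4 9))^(-1) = (2 9 4 10 5 6)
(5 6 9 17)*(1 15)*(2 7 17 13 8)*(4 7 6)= (1 15)(2 6 9 13 8)(4 7 17 5)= [0, 15, 6, 3, 7, 4, 9, 17, 2, 13, 10, 11, 12, 8, 14, 1, 16, 5]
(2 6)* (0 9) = [9, 1, 6, 3, 4, 5, 2, 7, 8, 0] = (0 9)(2 6)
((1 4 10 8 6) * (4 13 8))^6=(1 8)(6 13)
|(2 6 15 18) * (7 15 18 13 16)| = 12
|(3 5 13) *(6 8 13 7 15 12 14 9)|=|(3 5 7 15 12 14 9 6 8 13)|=10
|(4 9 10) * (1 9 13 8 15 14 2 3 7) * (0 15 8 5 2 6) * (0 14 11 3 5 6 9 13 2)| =14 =|(0 15 11 3 7 1 13 6 14 9 10 4 2 5)|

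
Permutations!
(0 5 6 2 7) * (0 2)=(0 5 6)(2 7)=[5, 1, 7, 3, 4, 6, 0, 2]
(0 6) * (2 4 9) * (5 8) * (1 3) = (0 6)(1 3)(2 4 9)(5 8) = [6, 3, 4, 1, 9, 8, 0, 7, 5, 2]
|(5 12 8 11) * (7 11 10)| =6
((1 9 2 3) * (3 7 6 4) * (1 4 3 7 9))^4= (9)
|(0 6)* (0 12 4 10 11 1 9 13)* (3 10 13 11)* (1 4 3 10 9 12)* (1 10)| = |(0 6 10 1 12 3 9 11 4 13)| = 10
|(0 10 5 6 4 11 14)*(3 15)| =|(0 10 5 6 4 11 14)(3 15)| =14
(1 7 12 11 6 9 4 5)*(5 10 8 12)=(1 7 5)(4 10 8 12 11 6 9)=[0, 7, 2, 3, 10, 1, 9, 5, 12, 4, 8, 6, 11]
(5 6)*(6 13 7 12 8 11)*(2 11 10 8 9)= (2 11 6 5 13 7 12 9)(8 10)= [0, 1, 11, 3, 4, 13, 5, 12, 10, 2, 8, 6, 9, 7]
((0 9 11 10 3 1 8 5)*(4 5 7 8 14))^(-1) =(0 5 4 14 1 3 10 11 9)(7 8)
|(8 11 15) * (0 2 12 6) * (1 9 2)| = 6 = |(0 1 9 2 12 6)(8 11 15)|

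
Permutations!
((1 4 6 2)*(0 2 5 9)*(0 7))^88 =(9)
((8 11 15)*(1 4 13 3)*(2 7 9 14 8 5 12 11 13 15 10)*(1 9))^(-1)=(1 7 2 10 11 12 5 15 4)(3 13 8 14 9)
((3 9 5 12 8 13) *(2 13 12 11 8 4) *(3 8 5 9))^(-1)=((2 13 8 12 4)(5 11))^(-1)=(2 4 12 8 13)(5 11)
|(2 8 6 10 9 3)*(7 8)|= 7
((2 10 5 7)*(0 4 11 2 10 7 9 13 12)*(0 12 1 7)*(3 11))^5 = ((0 4 3 11 2)(1 7 10 5 9 13))^5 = (1 13 9 5 10 7)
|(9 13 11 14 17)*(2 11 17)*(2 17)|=6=|(2 11 14 17 9 13)|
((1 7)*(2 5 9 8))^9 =((1 7)(2 5 9 8))^9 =(1 7)(2 5 9 8)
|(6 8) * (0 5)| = 2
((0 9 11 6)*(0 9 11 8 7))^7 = (0 11 6 9 8 7)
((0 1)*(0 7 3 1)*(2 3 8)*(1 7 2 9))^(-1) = (1 9 8 7 3 2)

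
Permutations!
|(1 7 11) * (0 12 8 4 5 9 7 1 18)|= |(0 12 8 4 5 9 7 11 18)|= 9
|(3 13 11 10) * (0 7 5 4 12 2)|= 12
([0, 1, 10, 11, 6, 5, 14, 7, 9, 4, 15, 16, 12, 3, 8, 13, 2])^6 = [0, 1, 16, 13, 6, 5, 14, 7, 9, 4, 2, 3, 12, 15, 8, 10, 11]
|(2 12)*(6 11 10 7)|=|(2 12)(6 11 10 7)|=4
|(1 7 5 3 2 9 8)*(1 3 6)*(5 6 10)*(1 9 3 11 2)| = 8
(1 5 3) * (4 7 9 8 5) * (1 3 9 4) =[0, 1, 2, 3, 7, 9, 6, 4, 5, 8] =(4 7)(5 9 8)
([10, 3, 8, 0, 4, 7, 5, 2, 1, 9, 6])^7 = [1, 2, 5, 8, 4, 10, 0, 6, 7, 9, 3]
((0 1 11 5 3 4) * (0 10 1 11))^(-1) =(0 1 10 4 3 5 11)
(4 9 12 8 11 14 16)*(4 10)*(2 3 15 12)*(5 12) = (2 3 15 5 12 8 11 14 16 10 4 9) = [0, 1, 3, 15, 9, 12, 6, 7, 11, 2, 4, 14, 8, 13, 16, 5, 10]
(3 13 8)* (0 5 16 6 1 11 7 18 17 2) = (0 5 16 6 1 11 7 18 17 2)(3 13 8) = [5, 11, 0, 13, 4, 16, 1, 18, 3, 9, 10, 7, 12, 8, 14, 15, 6, 2, 17]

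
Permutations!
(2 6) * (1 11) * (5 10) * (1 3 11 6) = (1 6 2)(3 11)(5 10) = [0, 6, 1, 11, 4, 10, 2, 7, 8, 9, 5, 3]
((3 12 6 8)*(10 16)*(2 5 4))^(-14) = ((2 5 4)(3 12 6 8)(10 16))^(-14) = (16)(2 5 4)(3 6)(8 12)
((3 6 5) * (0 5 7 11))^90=(11)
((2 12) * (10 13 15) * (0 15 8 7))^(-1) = (0 7 8 13 10 15)(2 12)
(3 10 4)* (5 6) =(3 10 4)(5 6) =[0, 1, 2, 10, 3, 6, 5, 7, 8, 9, 4]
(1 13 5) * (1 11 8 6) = (1 13 5 11 8 6) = [0, 13, 2, 3, 4, 11, 1, 7, 6, 9, 10, 8, 12, 5]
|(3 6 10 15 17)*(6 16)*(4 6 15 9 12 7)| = 12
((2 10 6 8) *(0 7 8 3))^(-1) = (0 3 6 10 2 8 7)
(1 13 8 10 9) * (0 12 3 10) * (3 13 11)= (0 12 13 8)(1 11 3 10 9)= [12, 11, 2, 10, 4, 5, 6, 7, 0, 1, 9, 3, 13, 8]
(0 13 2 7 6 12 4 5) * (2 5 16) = (0 13 5)(2 7 6 12 4 16) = [13, 1, 7, 3, 16, 0, 12, 6, 8, 9, 10, 11, 4, 5, 14, 15, 2]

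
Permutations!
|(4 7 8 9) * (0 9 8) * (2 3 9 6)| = 7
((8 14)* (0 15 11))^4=(0 15 11)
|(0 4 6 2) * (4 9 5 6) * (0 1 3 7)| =8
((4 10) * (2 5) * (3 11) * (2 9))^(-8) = ((2 5 9)(3 11)(4 10))^(-8) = (11)(2 5 9)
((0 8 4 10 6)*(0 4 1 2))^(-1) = (0 2 1 8)(4 6 10)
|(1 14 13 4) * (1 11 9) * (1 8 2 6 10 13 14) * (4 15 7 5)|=|(2 6 10 13 15 7 5 4 11 9 8)|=11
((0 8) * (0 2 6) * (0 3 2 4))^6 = ((0 8 4)(2 6 3))^6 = (8)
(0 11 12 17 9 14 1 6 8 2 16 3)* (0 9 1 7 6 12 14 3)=[11, 12, 16, 9, 4, 5, 8, 6, 2, 3, 10, 14, 17, 13, 7, 15, 0, 1]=(0 11 14 7 6 8 2 16)(1 12 17)(3 9)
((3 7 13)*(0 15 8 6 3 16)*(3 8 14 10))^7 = ((0 15 14 10 3 7 13 16)(6 8))^7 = (0 16 13 7 3 10 14 15)(6 8)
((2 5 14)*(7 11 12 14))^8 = (2 7 12)(5 11 14)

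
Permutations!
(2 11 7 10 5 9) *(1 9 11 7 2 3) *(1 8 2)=(1 9 3 8 2 7 10 5 11)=[0, 9, 7, 8, 4, 11, 6, 10, 2, 3, 5, 1]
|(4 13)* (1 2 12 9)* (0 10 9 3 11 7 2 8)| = |(0 10 9 1 8)(2 12 3 11 7)(4 13)| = 10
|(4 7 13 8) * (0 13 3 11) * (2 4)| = |(0 13 8 2 4 7 3 11)| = 8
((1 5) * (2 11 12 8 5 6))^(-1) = ((1 6 2 11 12 8 5))^(-1) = (1 5 8 12 11 2 6)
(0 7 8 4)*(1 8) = (0 7 1 8 4) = [7, 8, 2, 3, 0, 5, 6, 1, 4]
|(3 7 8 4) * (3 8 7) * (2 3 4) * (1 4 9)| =6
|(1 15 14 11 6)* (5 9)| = 10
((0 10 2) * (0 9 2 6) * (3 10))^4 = (10)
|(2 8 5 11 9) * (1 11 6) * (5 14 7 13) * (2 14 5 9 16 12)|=8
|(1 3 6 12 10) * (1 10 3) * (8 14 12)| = 5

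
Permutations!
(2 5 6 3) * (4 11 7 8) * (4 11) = [0, 1, 5, 2, 4, 6, 3, 8, 11, 9, 10, 7] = (2 5 6 3)(7 8 11)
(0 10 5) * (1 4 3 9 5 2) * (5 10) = (0 5)(1 4 3 9 10 2) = [5, 4, 1, 9, 3, 0, 6, 7, 8, 10, 2]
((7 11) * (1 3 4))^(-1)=((1 3 4)(7 11))^(-1)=(1 4 3)(7 11)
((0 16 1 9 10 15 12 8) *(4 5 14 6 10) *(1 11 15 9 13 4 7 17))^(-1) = (0 8 12 15 11 16)(1 17 7 9 10 6 14 5 4 13)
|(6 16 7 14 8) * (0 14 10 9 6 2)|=20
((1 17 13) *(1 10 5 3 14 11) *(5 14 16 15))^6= (17)(3 15)(5 16)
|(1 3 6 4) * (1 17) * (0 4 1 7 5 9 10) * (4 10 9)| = 12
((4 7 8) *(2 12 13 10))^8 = (13)(4 8 7)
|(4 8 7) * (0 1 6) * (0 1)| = 6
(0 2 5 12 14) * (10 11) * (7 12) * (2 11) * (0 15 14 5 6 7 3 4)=(0 11 10 2 6 7 12 5 3 4)(14 15)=[11, 1, 6, 4, 0, 3, 7, 12, 8, 9, 2, 10, 5, 13, 15, 14]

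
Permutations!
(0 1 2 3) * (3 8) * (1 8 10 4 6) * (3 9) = (0 8 9 3)(1 2 10 4 6) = [8, 2, 10, 0, 6, 5, 1, 7, 9, 3, 4]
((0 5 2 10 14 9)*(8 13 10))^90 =(0 2 13 14)(5 8 10 9)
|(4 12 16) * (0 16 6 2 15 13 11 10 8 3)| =12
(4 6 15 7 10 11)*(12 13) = (4 6 15 7 10 11)(12 13) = [0, 1, 2, 3, 6, 5, 15, 10, 8, 9, 11, 4, 13, 12, 14, 7]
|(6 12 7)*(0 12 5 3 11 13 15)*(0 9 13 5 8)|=|(0 12 7 6 8)(3 11 5)(9 13 15)|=15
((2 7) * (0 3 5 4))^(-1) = (0 4 5 3)(2 7)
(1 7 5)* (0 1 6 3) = [1, 7, 2, 0, 4, 6, 3, 5] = (0 1 7 5 6 3)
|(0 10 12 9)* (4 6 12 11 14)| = |(0 10 11 14 4 6 12 9)| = 8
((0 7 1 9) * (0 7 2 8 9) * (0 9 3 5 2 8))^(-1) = ((0 8 3 5 2)(1 9 7))^(-1) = (0 2 5 3 8)(1 7 9)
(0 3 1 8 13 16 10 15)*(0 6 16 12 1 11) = [3, 8, 2, 11, 4, 5, 16, 7, 13, 9, 15, 0, 1, 12, 14, 6, 10] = (0 3 11)(1 8 13 12)(6 16 10 15)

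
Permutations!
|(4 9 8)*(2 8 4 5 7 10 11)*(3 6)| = |(2 8 5 7 10 11)(3 6)(4 9)| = 6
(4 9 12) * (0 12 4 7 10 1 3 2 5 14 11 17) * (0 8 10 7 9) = (0 12 9 4)(1 3 2 5 14 11 17 8 10) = [12, 3, 5, 2, 0, 14, 6, 7, 10, 4, 1, 17, 9, 13, 11, 15, 16, 8]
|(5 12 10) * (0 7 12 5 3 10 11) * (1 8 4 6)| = 4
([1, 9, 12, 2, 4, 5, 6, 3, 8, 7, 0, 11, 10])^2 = (0 9 3 12)(1 7 2 10)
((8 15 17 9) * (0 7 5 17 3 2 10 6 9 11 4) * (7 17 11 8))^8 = ((0 17 8 15 3 2 10 6 9 7 5 11 4))^8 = (0 9 15 11 10 17 7 3 4 6 8 5 2)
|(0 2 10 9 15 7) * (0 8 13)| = 8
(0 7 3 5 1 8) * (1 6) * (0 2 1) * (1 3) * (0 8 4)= [7, 4, 3, 5, 0, 6, 8, 1, 2]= (0 7 1 4)(2 3 5 6 8)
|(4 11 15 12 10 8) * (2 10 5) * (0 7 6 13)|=|(0 7 6 13)(2 10 8 4 11 15 12 5)|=8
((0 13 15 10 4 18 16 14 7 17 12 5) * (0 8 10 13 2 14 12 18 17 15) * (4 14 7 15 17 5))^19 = ((0 2 7 17 18 16 12 4 5 8 10 14 15 13))^19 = (0 16 10 2 12 14 7 4 15 17 5 13 18 8)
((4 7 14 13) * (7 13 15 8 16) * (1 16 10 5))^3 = (1 14 10 16 15 5 7 8)(4 13)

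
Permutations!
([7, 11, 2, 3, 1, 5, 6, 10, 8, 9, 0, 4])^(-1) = (0 10 7)(1 4 11)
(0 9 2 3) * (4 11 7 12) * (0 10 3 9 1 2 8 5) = [1, 2, 9, 10, 11, 0, 6, 12, 5, 8, 3, 7, 4] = (0 1 2 9 8 5)(3 10)(4 11 7 12)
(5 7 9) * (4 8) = (4 8)(5 7 9) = [0, 1, 2, 3, 8, 7, 6, 9, 4, 5]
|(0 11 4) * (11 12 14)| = 5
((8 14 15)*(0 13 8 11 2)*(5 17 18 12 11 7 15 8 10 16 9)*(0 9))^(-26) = ((0 13 10 16)(2 9 5 17 18 12 11)(7 15)(8 14))^(-26) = (0 10)(2 5 18 11 9 17 12)(13 16)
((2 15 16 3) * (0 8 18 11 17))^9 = (0 17 11 18 8)(2 15 16 3)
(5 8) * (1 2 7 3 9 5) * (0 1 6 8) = [1, 2, 7, 9, 4, 0, 8, 3, 6, 5] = (0 1 2 7 3 9 5)(6 8)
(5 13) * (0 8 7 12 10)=[8, 1, 2, 3, 4, 13, 6, 12, 7, 9, 0, 11, 10, 5]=(0 8 7 12 10)(5 13)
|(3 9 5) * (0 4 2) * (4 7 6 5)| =8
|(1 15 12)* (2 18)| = 6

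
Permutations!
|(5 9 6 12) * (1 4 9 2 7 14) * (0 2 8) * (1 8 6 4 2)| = 6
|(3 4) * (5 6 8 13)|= |(3 4)(5 6 8 13)|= 4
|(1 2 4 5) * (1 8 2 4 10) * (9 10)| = 7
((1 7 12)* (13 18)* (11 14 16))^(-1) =((1 7 12)(11 14 16)(13 18))^(-1) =(1 12 7)(11 16 14)(13 18)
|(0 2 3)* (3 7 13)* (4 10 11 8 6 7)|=10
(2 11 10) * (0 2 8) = (0 2 11 10 8) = [2, 1, 11, 3, 4, 5, 6, 7, 0, 9, 8, 10]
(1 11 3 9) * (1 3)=[0, 11, 2, 9, 4, 5, 6, 7, 8, 3, 10, 1]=(1 11)(3 9)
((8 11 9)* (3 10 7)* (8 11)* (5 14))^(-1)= ((3 10 7)(5 14)(9 11))^(-1)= (3 7 10)(5 14)(9 11)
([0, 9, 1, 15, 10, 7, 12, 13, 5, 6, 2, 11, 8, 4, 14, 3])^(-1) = (1 2 10 4 13 7 5 8 12 6 9)(3 15)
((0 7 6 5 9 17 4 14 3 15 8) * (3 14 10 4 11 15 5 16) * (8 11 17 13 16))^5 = (17)(0 7 6 8)(4 10)(11 15)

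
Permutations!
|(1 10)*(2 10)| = |(1 2 10)| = 3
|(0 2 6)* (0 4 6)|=|(0 2)(4 6)|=2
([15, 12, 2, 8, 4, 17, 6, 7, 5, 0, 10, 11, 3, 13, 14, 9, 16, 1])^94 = (0 15 9)(1 5 3)(8 12 17)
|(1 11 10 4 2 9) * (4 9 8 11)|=7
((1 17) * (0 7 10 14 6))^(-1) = ((0 7 10 14 6)(1 17))^(-1) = (0 6 14 10 7)(1 17)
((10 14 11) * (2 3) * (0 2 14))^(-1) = ((0 2 3 14 11 10))^(-1) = (0 10 11 14 3 2)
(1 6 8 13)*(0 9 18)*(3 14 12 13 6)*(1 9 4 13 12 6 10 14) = [4, 3, 2, 1, 13, 5, 8, 7, 10, 18, 14, 11, 12, 9, 6, 15, 16, 17, 0] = (0 4 13 9 18)(1 3)(6 8 10 14)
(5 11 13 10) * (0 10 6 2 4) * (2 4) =(0 10 5 11 13 6 4) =[10, 1, 2, 3, 0, 11, 4, 7, 8, 9, 5, 13, 12, 6]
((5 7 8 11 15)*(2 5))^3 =(2 8)(5 11)(7 15)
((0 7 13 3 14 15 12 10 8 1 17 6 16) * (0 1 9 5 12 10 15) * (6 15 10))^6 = ((0 7 13 3 14)(1 17 15 6 16)(5 12 10 8 9))^6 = (0 7 13 3 14)(1 17 15 6 16)(5 12 10 8 9)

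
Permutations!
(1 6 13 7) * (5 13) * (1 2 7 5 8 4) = (1 6 8 4)(2 7)(5 13) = [0, 6, 7, 3, 1, 13, 8, 2, 4, 9, 10, 11, 12, 5]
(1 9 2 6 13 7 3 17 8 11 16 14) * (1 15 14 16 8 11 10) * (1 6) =(1 9 2)(3 17 11 8 10 6 13 7)(14 15) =[0, 9, 1, 17, 4, 5, 13, 3, 10, 2, 6, 8, 12, 7, 15, 14, 16, 11]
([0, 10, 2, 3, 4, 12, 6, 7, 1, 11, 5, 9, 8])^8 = (1 12 10 8 5)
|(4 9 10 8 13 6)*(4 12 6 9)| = 4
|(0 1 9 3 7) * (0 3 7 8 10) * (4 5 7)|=9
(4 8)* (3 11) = (3 11)(4 8) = [0, 1, 2, 11, 8, 5, 6, 7, 4, 9, 10, 3]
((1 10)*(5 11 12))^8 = (5 12 11)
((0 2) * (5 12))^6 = ((0 2)(5 12))^6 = (12)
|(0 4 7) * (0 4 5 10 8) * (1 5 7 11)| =|(0 7 4 11 1 5 10 8)| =8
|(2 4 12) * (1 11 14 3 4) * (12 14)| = 12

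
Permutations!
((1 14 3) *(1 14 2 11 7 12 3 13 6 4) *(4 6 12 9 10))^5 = (1 10 7 2 4 9 11)(3 14 13 12)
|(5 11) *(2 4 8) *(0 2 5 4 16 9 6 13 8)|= |(0 2 16 9 6 13 8 5 11 4)|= 10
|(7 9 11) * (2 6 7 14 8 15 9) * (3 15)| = |(2 6 7)(3 15 9 11 14 8)| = 6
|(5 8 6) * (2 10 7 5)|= 6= |(2 10 7 5 8 6)|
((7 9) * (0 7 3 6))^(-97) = ((0 7 9 3 6))^(-97) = (0 3 7 6 9)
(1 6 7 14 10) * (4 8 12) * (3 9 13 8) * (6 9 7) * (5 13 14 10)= (1 9 14 5 13 8 12 4 3 7 10)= [0, 9, 2, 7, 3, 13, 6, 10, 12, 14, 1, 11, 4, 8, 5]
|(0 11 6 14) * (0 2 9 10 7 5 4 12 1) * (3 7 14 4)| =|(0 11 6 4 12 1)(2 9 10 14)(3 7 5)| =12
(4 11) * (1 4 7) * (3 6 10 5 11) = (1 4 3 6 10 5 11 7) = [0, 4, 2, 6, 3, 11, 10, 1, 8, 9, 5, 7]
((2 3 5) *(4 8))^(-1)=((2 3 5)(4 8))^(-1)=(2 5 3)(4 8)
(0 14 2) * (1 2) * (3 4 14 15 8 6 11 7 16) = [15, 2, 0, 4, 14, 5, 11, 16, 6, 9, 10, 7, 12, 13, 1, 8, 3] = (0 15 8 6 11 7 16 3 4 14 1 2)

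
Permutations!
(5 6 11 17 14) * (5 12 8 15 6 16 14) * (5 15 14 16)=(6 11 17 15)(8 14 12)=[0, 1, 2, 3, 4, 5, 11, 7, 14, 9, 10, 17, 8, 13, 12, 6, 16, 15]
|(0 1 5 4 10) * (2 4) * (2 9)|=|(0 1 5 9 2 4 10)|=7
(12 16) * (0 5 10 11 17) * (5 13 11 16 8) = (0 13 11 17)(5 10 16 12 8) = [13, 1, 2, 3, 4, 10, 6, 7, 5, 9, 16, 17, 8, 11, 14, 15, 12, 0]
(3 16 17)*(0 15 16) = (0 15 16 17 3) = [15, 1, 2, 0, 4, 5, 6, 7, 8, 9, 10, 11, 12, 13, 14, 16, 17, 3]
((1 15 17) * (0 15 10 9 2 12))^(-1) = (0 12 2 9 10 1 17 15)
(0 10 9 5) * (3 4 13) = (0 10 9 5)(3 4 13) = [10, 1, 2, 4, 13, 0, 6, 7, 8, 5, 9, 11, 12, 3]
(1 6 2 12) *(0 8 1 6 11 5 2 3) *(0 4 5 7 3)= (0 8 1 11 7 3 4 5 2 12 6)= [8, 11, 12, 4, 5, 2, 0, 3, 1, 9, 10, 7, 6]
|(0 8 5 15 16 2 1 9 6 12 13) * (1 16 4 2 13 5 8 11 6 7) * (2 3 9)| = |(0 11 6 12 5 15 4 3 9 7 1 2 16 13)| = 14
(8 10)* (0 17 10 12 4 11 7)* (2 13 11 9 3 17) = (0 2 13 11 7)(3 17 10 8 12 4 9) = [2, 1, 13, 17, 9, 5, 6, 0, 12, 3, 8, 7, 4, 11, 14, 15, 16, 10]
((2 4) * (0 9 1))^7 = (0 9 1)(2 4)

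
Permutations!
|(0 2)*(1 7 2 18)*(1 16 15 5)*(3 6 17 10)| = |(0 18 16 15 5 1 7 2)(3 6 17 10)| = 8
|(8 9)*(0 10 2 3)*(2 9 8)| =|(0 10 9 2 3)| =5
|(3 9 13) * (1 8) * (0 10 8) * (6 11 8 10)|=15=|(0 6 11 8 1)(3 9 13)|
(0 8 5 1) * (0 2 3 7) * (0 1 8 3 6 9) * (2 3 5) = (0 5 8 2 6 9)(1 3 7) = [5, 3, 6, 7, 4, 8, 9, 1, 2, 0]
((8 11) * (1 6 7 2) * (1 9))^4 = (11)(1 9 2 7 6)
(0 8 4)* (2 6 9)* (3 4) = (0 8 3 4)(2 6 9) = [8, 1, 6, 4, 0, 5, 9, 7, 3, 2]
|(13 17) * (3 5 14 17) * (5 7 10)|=7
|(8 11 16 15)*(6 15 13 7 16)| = 12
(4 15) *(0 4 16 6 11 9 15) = (0 4)(6 11 9 15 16) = [4, 1, 2, 3, 0, 5, 11, 7, 8, 15, 10, 9, 12, 13, 14, 16, 6]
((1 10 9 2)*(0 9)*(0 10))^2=(10)(0 2)(1 9)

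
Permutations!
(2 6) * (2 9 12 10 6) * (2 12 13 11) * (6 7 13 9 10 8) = [0, 1, 12, 3, 4, 5, 10, 13, 6, 9, 7, 2, 8, 11] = (2 12 8 6 10 7 13 11)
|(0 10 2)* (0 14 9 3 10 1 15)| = |(0 1 15)(2 14 9 3 10)| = 15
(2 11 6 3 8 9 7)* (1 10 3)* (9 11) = (1 10 3 8 11 6)(2 9 7) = [0, 10, 9, 8, 4, 5, 1, 2, 11, 7, 3, 6]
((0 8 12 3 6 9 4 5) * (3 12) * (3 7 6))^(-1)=(12)(0 5 4 9 6 7 8)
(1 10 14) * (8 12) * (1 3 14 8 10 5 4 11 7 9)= [0, 5, 2, 14, 11, 4, 6, 9, 12, 1, 8, 7, 10, 13, 3]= (1 5 4 11 7 9)(3 14)(8 12 10)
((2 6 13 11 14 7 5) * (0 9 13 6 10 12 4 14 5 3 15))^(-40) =(0 15 3 7 14 4 12 10 2 5 11 13 9)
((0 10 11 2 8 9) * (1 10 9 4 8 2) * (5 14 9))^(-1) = (0 9 14 5)(1 11 10)(4 8)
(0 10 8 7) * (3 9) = (0 10 8 7)(3 9) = [10, 1, 2, 9, 4, 5, 6, 0, 7, 3, 8]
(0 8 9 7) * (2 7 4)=(0 8 9 4 2 7)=[8, 1, 7, 3, 2, 5, 6, 0, 9, 4]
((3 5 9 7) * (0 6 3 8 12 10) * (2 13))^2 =((0 6 3 5 9 7 8 12 10)(2 13))^2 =(13)(0 3 9 8 10 6 5 7 12)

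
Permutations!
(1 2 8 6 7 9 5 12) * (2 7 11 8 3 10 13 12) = (1 7 9 5 2 3 10 13 12)(6 11 8) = [0, 7, 3, 10, 4, 2, 11, 9, 6, 5, 13, 8, 1, 12]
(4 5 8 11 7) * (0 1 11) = (0 1 11 7 4 5 8) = [1, 11, 2, 3, 5, 8, 6, 4, 0, 9, 10, 7]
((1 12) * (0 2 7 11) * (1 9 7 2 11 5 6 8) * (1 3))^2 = (1 9 5 8)(3 12 7 6)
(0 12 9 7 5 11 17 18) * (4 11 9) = [12, 1, 2, 3, 11, 9, 6, 5, 8, 7, 10, 17, 4, 13, 14, 15, 16, 18, 0] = (0 12 4 11 17 18)(5 9 7)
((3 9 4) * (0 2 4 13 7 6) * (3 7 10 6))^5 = ((0 2 4 7 3 9 13 10 6))^5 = (0 9 2 13 4 10 7 6 3)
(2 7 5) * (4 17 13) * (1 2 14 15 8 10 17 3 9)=(1 2 7 5 14 15 8 10 17 13 4 3 9)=[0, 2, 7, 9, 3, 14, 6, 5, 10, 1, 17, 11, 12, 4, 15, 8, 16, 13]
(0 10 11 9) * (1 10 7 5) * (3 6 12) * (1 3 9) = (0 7 5 3 6 12 9)(1 10 11) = [7, 10, 2, 6, 4, 3, 12, 5, 8, 0, 11, 1, 9]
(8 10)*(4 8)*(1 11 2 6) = (1 11 2 6)(4 8 10) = [0, 11, 6, 3, 8, 5, 1, 7, 10, 9, 4, 2]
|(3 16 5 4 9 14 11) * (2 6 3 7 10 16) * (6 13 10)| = |(2 13 10 16 5 4 9 14 11 7 6 3)| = 12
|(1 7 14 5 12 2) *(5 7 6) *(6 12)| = 6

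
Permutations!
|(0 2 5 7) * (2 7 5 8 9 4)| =|(0 7)(2 8 9 4)| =4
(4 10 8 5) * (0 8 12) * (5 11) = (0 8 11 5 4 10 12) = [8, 1, 2, 3, 10, 4, 6, 7, 11, 9, 12, 5, 0]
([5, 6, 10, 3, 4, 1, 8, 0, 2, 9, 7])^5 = [2, 7, 1, 3, 4, 10, 0, 8, 5, 9, 6]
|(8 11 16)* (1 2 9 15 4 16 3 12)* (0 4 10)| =|(0 4 16 8 11 3 12 1 2 9 15 10)| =12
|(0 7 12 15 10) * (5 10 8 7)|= |(0 5 10)(7 12 15 8)|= 12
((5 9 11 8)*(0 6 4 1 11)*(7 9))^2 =(0 4 11 5 9 6 1 8 7)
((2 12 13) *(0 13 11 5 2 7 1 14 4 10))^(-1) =(0 10 4 14 1 7 13)(2 5 11 12)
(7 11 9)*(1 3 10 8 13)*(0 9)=[9, 3, 2, 10, 4, 5, 6, 11, 13, 7, 8, 0, 12, 1]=(0 9 7 11)(1 3 10 8 13)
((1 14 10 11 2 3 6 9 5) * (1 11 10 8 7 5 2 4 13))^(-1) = (1 13 4 11 5 7 8 14)(2 9 6 3)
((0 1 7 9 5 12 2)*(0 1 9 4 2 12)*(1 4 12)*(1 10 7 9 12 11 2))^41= (0 12 10 7 11 2 4 1 9 5)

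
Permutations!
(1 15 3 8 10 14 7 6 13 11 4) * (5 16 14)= [0, 15, 2, 8, 1, 16, 13, 6, 10, 9, 5, 4, 12, 11, 7, 3, 14]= (1 15 3 8 10 5 16 14 7 6 13 11 4)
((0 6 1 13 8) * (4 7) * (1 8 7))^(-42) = (1 7)(4 13) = ((0 6 8)(1 13 7 4))^(-42)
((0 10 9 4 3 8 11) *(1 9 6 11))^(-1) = ((0 10 6 11)(1 9 4 3 8))^(-1) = (0 11 6 10)(1 8 3 4 9)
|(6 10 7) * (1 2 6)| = 5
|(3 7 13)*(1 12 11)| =3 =|(1 12 11)(3 7 13)|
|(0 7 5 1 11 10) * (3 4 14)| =6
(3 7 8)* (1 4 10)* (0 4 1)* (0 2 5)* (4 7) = [7, 1, 5, 4, 10, 0, 6, 8, 3, 9, 2] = (0 7 8 3 4 10 2 5)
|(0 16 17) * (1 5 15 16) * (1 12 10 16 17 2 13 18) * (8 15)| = |(0 12 10 16 2 13 18 1 5 8 15 17)| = 12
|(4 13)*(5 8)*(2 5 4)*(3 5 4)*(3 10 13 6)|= 8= |(2 4 6 3 5 8 10 13)|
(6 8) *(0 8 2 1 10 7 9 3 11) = (0 8 6 2 1 10 7 9 3 11) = [8, 10, 1, 11, 4, 5, 2, 9, 6, 3, 7, 0]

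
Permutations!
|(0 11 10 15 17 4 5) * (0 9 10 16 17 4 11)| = 15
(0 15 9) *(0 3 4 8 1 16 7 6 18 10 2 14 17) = [15, 16, 14, 4, 8, 5, 18, 6, 1, 3, 2, 11, 12, 13, 17, 9, 7, 0, 10] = (0 15 9 3 4 8 1 16 7 6 18 10 2 14 17)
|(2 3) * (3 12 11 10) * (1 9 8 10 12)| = 6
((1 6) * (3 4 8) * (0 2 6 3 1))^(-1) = ((0 2 6)(1 3 4 8))^(-1) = (0 6 2)(1 8 4 3)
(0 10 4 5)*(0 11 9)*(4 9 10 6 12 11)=(0 6 12 11 10 9)(4 5)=[6, 1, 2, 3, 5, 4, 12, 7, 8, 0, 9, 10, 11]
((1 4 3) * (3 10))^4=(10)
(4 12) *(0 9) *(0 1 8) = (0 9 1 8)(4 12) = [9, 8, 2, 3, 12, 5, 6, 7, 0, 1, 10, 11, 4]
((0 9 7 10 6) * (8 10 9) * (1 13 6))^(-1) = (0 6 13 1 10 8)(7 9)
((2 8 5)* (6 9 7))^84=((2 8 5)(6 9 7))^84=(9)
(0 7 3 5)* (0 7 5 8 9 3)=(0 5 7)(3 8 9)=[5, 1, 2, 8, 4, 7, 6, 0, 9, 3]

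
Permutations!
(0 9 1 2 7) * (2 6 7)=(0 9 1 6 7)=[9, 6, 2, 3, 4, 5, 7, 0, 8, 1]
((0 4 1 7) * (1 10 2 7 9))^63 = (0 2 4 7 10)(1 9)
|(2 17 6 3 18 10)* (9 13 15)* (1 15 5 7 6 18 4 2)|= 13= |(1 15 9 13 5 7 6 3 4 2 17 18 10)|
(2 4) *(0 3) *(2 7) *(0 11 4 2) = (0 3 11 4 7) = [3, 1, 2, 11, 7, 5, 6, 0, 8, 9, 10, 4]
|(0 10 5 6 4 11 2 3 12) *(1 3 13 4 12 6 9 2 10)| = 35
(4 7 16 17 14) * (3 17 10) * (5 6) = (3 17 14 4 7 16 10)(5 6) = [0, 1, 2, 17, 7, 6, 5, 16, 8, 9, 3, 11, 12, 13, 4, 15, 10, 14]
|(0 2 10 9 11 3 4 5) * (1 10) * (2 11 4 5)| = |(0 11 3 5)(1 10 9 4 2)| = 20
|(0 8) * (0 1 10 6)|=5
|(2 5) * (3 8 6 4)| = 4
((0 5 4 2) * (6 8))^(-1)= (0 2 4 5)(6 8)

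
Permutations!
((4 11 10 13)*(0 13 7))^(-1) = ((0 13 4 11 10 7))^(-1) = (0 7 10 11 4 13)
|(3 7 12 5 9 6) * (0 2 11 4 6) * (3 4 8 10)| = |(0 2 11 8 10 3 7 12 5 9)(4 6)| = 10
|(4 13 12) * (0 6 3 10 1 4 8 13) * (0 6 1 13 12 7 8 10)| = |(0 1 4 6 3)(7 8 12 10 13)| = 5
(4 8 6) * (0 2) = [2, 1, 0, 3, 8, 5, 4, 7, 6] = (0 2)(4 8 6)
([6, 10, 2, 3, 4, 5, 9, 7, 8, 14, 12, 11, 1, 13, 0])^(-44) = [0, 10, 2, 3, 4, 5, 6, 7, 8, 9, 12, 11, 1, 13, 14]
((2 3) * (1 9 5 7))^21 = (1 9 5 7)(2 3)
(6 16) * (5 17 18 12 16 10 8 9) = (5 17 18 12 16 6 10 8 9) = [0, 1, 2, 3, 4, 17, 10, 7, 9, 5, 8, 11, 16, 13, 14, 15, 6, 18, 12]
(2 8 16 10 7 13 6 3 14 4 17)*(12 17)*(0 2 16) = (0 2 8)(3 14 4 12 17 16 10 7 13 6) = [2, 1, 8, 14, 12, 5, 3, 13, 0, 9, 7, 11, 17, 6, 4, 15, 10, 16]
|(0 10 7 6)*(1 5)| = 4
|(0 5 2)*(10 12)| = |(0 5 2)(10 12)| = 6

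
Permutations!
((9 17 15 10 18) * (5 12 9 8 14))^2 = ((5 12 9 17 15 10 18 8 14))^2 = (5 9 15 18 14 12 17 10 8)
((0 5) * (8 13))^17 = ((0 5)(8 13))^17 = (0 5)(8 13)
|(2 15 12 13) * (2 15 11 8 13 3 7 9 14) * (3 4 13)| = |(2 11 8 3 7 9 14)(4 13 15 12)| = 28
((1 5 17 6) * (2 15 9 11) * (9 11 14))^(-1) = ((1 5 17 6)(2 15 11)(9 14))^(-1) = (1 6 17 5)(2 11 15)(9 14)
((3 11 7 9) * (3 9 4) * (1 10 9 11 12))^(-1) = ((1 10 9 11 7 4 3 12))^(-1) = (1 12 3 4 7 11 9 10)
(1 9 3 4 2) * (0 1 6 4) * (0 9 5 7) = [1, 5, 6, 9, 2, 7, 4, 0, 8, 3] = (0 1 5 7)(2 6 4)(3 9)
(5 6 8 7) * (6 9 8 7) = (5 9 8 6 7) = [0, 1, 2, 3, 4, 9, 7, 5, 6, 8]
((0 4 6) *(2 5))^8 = (0 6 4)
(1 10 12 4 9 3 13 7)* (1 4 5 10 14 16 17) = (1 14 16 17)(3 13 7 4 9)(5 10 12) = [0, 14, 2, 13, 9, 10, 6, 4, 8, 3, 12, 11, 5, 7, 16, 15, 17, 1]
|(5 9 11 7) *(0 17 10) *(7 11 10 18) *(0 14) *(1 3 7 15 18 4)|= 10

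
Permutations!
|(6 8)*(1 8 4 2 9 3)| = |(1 8 6 4 2 9 3)| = 7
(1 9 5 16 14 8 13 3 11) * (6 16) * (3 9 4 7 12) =[0, 4, 2, 11, 7, 6, 16, 12, 13, 5, 10, 1, 3, 9, 8, 15, 14] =(1 4 7 12 3 11)(5 6 16 14 8 13 9)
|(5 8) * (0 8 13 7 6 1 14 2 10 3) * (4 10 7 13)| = |(0 8 5 4 10 3)(1 14 2 7 6)| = 30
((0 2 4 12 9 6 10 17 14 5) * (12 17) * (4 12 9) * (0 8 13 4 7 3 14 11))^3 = (0 7 5 4)(2 3 8 17)(11 12 14 13)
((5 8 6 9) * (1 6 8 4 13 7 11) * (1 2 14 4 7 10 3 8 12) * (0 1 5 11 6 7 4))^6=((0 1 7 6 9 11 2 14)(3 8 12 5 4 13 10))^6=(0 2 9 7)(1 14 11 6)(3 10 13 4 5 12 8)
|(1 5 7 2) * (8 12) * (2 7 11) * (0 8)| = 12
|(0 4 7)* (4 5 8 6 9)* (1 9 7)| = 15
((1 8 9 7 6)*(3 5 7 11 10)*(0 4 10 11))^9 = (11)(0 9 8 1 6 7 5 3 10 4)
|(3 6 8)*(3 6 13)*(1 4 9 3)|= 10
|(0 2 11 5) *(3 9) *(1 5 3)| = 7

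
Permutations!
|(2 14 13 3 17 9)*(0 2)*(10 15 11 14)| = |(0 2 10 15 11 14 13 3 17 9)| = 10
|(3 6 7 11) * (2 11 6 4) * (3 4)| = |(2 11 4)(6 7)| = 6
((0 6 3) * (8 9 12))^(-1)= (0 3 6)(8 12 9)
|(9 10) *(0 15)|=2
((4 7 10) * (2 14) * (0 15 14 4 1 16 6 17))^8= ((0 15 14 2 4 7 10 1 16 6 17))^8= (0 16 7 14 17 1 4 15 6 10 2)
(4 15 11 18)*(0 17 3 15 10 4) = [17, 1, 2, 15, 10, 5, 6, 7, 8, 9, 4, 18, 12, 13, 14, 11, 16, 3, 0] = (0 17 3 15 11 18)(4 10)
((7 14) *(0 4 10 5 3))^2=((0 4 10 5 3)(7 14))^2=(14)(0 10 3 4 5)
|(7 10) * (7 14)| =|(7 10 14)| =3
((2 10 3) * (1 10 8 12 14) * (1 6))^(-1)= ((1 10 3 2 8 12 14 6))^(-1)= (1 6 14 12 8 2 3 10)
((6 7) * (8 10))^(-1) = ((6 7)(8 10))^(-1) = (6 7)(8 10)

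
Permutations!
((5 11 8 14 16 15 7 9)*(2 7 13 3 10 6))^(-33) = (2 14 6 8 10 11 3 5 13 9 15 7 16)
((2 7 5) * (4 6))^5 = ((2 7 5)(4 6))^5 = (2 5 7)(4 6)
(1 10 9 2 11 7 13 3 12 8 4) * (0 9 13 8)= (0 9 2 11 7 8 4 1 10 13 3 12)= [9, 10, 11, 12, 1, 5, 6, 8, 4, 2, 13, 7, 0, 3]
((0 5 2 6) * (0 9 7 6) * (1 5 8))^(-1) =(0 2 5 1 8)(6 7 9) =((0 8 1 5 2)(6 9 7))^(-1)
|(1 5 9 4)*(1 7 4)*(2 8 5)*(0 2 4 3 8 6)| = 21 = |(0 2 6)(1 4 7 3 8 5 9)|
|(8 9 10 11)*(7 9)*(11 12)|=6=|(7 9 10 12 11 8)|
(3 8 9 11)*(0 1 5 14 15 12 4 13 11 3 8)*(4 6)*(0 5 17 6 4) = (0 1 17 6)(3 5 14 15 12 4 13 11 8 9) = [1, 17, 2, 5, 13, 14, 0, 7, 9, 3, 10, 8, 4, 11, 15, 12, 16, 6]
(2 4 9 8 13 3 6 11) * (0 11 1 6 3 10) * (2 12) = (0 11 12 2 4 9 8 13 10)(1 6) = [11, 6, 4, 3, 9, 5, 1, 7, 13, 8, 0, 12, 2, 10]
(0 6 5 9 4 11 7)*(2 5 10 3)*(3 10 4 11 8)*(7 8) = (0 6 4 7)(2 5 9 11 8 3) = [6, 1, 5, 2, 7, 9, 4, 0, 3, 11, 10, 8]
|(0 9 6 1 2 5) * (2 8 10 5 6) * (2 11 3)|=10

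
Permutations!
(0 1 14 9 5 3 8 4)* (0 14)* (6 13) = (0 1)(3 8 4 14 9 5)(6 13) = [1, 0, 2, 8, 14, 3, 13, 7, 4, 5, 10, 11, 12, 6, 9]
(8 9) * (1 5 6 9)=(1 5 6 9 8)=[0, 5, 2, 3, 4, 6, 9, 7, 1, 8]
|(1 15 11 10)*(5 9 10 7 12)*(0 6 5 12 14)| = |(0 6 5 9 10 1 15 11 7 14)| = 10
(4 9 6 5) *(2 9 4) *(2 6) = (2 9)(5 6) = [0, 1, 9, 3, 4, 6, 5, 7, 8, 2]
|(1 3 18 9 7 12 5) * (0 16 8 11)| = 28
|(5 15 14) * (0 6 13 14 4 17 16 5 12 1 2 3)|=40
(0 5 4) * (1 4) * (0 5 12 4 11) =(0 12 4 5 1 11) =[12, 11, 2, 3, 5, 1, 6, 7, 8, 9, 10, 0, 4]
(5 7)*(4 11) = (4 11)(5 7) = [0, 1, 2, 3, 11, 7, 6, 5, 8, 9, 10, 4]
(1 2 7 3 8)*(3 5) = (1 2 7 5 3 8) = [0, 2, 7, 8, 4, 3, 6, 5, 1]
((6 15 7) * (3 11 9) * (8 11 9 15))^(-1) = ((3 9)(6 8 11 15 7))^(-1) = (3 9)(6 7 15 11 8)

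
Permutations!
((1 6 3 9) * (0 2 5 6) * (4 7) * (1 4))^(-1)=((0 2 5 6 3 9 4 7 1))^(-1)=(0 1 7 4 9 3 6 5 2)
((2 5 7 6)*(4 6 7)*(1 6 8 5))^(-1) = ((1 6 2)(4 8 5))^(-1) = (1 2 6)(4 5 8)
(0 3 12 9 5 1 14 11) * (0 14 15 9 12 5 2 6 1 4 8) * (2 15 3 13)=(0 13 2 6 1 3 5 4 8)(9 15)(11 14)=[13, 3, 6, 5, 8, 4, 1, 7, 0, 15, 10, 14, 12, 2, 11, 9]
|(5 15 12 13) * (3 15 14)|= 6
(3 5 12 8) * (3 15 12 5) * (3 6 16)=(3 6 16)(8 15 12)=[0, 1, 2, 6, 4, 5, 16, 7, 15, 9, 10, 11, 8, 13, 14, 12, 3]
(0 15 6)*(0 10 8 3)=(0 15 6 10 8 3)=[15, 1, 2, 0, 4, 5, 10, 7, 3, 9, 8, 11, 12, 13, 14, 6]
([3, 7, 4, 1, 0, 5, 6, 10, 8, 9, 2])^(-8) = [4, 3, 10, 0, 2, 5, 6, 1, 8, 9, 7]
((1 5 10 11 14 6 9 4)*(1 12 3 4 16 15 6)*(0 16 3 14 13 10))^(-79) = (0 1 12 3 6 16 5 14 4 9 15)(10 13 11)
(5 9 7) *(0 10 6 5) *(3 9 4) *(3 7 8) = (0 10 6 5 4 7)(3 9 8) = [10, 1, 2, 9, 7, 4, 5, 0, 3, 8, 6]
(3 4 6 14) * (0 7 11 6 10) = (0 7 11 6 14 3 4 10) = [7, 1, 2, 4, 10, 5, 14, 11, 8, 9, 0, 6, 12, 13, 3]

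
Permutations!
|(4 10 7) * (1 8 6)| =3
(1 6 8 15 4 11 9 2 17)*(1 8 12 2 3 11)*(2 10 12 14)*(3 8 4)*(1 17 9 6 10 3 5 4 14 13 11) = (1 10 12 3)(2 9 8 15 5 4 17 14)(6 13 11) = [0, 10, 9, 1, 17, 4, 13, 7, 15, 8, 12, 6, 3, 11, 2, 5, 16, 14]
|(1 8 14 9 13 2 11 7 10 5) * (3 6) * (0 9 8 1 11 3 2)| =12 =|(0 9 13)(2 3 6)(5 11 7 10)(8 14)|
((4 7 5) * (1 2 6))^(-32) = (1 2 6)(4 7 5)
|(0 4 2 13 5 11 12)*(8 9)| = |(0 4 2 13 5 11 12)(8 9)| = 14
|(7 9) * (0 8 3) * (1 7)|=|(0 8 3)(1 7 9)|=3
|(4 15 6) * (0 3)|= 6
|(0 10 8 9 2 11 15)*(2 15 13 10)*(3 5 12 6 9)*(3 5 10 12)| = |(0 2 11 13 12 6 9 15)(3 10 8 5)| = 8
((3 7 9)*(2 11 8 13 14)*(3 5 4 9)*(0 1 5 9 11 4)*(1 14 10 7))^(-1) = ((0 14 2 4 11 8 13 10 7 3 1 5))^(-1) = (0 5 1 3 7 10 13 8 11 4 2 14)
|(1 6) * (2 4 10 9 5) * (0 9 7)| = |(0 9 5 2 4 10 7)(1 6)| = 14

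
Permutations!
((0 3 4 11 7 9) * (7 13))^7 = (13)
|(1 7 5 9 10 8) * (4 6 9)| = |(1 7 5 4 6 9 10 8)| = 8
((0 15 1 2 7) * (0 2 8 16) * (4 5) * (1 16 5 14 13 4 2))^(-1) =(0 16 15)(1 7 2 5 8)(4 13 14)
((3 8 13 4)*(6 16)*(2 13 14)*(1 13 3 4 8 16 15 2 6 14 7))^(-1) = ((1 13 8 7)(2 3 16 14 6 15))^(-1) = (1 7 8 13)(2 15 6 14 16 3)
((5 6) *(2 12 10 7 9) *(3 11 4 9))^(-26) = ((2 12 10 7 3 11 4 9)(5 6))^(-26) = (2 4 3 10)(7 12 9 11)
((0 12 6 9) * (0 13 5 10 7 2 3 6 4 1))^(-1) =((0 12 4 1)(2 3 6 9 13 5 10 7))^(-1) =(0 1 4 12)(2 7 10 5 13 9 6 3)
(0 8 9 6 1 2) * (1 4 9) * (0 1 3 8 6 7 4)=(0 6)(1 2)(3 8)(4 9 7)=[6, 2, 1, 8, 9, 5, 0, 4, 3, 7]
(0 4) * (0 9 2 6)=(0 4 9 2 6)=[4, 1, 6, 3, 9, 5, 0, 7, 8, 2]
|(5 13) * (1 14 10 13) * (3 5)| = 6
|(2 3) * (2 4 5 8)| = 5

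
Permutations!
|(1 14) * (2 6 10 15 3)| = 10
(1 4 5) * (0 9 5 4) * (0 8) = (0 9 5 1 8) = [9, 8, 2, 3, 4, 1, 6, 7, 0, 5]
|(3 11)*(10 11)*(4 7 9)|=3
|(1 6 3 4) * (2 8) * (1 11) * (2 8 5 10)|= |(1 6 3 4 11)(2 5 10)|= 15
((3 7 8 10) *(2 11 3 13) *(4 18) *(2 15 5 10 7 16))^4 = ((2 11 3 16)(4 18)(5 10 13 15)(7 8))^4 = (18)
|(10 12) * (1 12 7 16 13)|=6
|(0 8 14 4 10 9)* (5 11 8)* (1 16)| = 8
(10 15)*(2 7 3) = (2 7 3)(10 15) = [0, 1, 7, 2, 4, 5, 6, 3, 8, 9, 15, 11, 12, 13, 14, 10]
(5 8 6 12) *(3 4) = [0, 1, 2, 4, 3, 8, 12, 7, 6, 9, 10, 11, 5] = (3 4)(5 8 6 12)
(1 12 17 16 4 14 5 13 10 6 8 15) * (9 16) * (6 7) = (1 12 17 9 16 4 14 5 13 10 7 6 8 15) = [0, 12, 2, 3, 14, 13, 8, 6, 15, 16, 7, 11, 17, 10, 5, 1, 4, 9]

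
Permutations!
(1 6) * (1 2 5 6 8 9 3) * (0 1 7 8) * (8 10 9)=(0 1)(2 5 6)(3 7 10 9)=[1, 0, 5, 7, 4, 6, 2, 10, 8, 3, 9]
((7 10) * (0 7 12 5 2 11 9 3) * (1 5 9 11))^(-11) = (0 7 10 12 9 3)(1 5 2)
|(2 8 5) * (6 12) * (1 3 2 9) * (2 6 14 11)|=10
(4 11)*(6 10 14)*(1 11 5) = [0, 11, 2, 3, 5, 1, 10, 7, 8, 9, 14, 4, 12, 13, 6] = (1 11 4 5)(6 10 14)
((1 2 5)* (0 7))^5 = ((0 7)(1 2 5))^5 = (0 7)(1 5 2)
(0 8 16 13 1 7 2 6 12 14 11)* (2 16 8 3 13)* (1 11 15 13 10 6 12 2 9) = [3, 7, 12, 10, 4, 5, 2, 16, 8, 1, 6, 0, 14, 11, 15, 13, 9] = (0 3 10 6 2 12 14 15 13 11)(1 7 16 9)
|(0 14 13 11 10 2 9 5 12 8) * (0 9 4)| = |(0 14 13 11 10 2 4)(5 12 8 9)| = 28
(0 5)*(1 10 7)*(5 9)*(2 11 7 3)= (0 9 5)(1 10 3 2 11 7)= [9, 10, 11, 2, 4, 0, 6, 1, 8, 5, 3, 7]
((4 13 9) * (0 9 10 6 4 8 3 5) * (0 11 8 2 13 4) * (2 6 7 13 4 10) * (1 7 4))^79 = (0 9 6)(1 2 13 7)(3 8 11 5)(4 10)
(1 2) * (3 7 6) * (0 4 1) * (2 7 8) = (0 4 1 7 6 3 8 2) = [4, 7, 0, 8, 1, 5, 3, 6, 2]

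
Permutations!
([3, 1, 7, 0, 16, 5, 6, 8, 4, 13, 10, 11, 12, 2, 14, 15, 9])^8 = [0, 1, 7, 3, 16, 5, 6, 8, 4, 13, 10, 11, 12, 2, 14, 15, 9]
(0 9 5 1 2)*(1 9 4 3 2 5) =(0 4 3 2)(1 5 9) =[4, 5, 0, 2, 3, 9, 6, 7, 8, 1]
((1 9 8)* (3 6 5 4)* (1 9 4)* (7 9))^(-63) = (9)(1 3 5 4 6)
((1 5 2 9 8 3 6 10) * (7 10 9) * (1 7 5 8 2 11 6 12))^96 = (12)(2 5 11 6 9)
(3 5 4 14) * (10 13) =(3 5 4 14)(10 13) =[0, 1, 2, 5, 14, 4, 6, 7, 8, 9, 13, 11, 12, 10, 3]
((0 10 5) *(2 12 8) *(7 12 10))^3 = (0 8 5 12 10 7 2)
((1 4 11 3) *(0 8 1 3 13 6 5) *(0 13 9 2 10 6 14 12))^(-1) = ((0 8 1 4 11 9 2 10 6 5 13 14 12))^(-1) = (0 12 14 13 5 6 10 2 9 11 4 1 8)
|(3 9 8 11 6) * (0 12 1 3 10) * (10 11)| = |(0 12 1 3 9 8 10)(6 11)| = 14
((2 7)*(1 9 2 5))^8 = ((1 9 2 7 5))^8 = (1 7 9 5 2)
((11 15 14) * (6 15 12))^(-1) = ((6 15 14 11 12))^(-1) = (6 12 11 14 15)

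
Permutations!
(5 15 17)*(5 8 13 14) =[0, 1, 2, 3, 4, 15, 6, 7, 13, 9, 10, 11, 12, 14, 5, 17, 16, 8] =(5 15 17 8 13 14)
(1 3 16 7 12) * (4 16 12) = (1 3 12)(4 16 7) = [0, 3, 2, 12, 16, 5, 6, 4, 8, 9, 10, 11, 1, 13, 14, 15, 7]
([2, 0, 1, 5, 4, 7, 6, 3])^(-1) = (0 1 2)(3 7 5)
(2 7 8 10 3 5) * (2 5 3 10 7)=[0, 1, 2, 3, 4, 5, 6, 8, 7, 9, 10]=(10)(7 8)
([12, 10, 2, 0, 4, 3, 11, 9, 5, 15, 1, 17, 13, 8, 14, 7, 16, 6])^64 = (0 5 13)(3 8 12)(6 11 17)(7 9 15)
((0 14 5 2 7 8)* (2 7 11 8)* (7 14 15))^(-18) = ((0 15 7 2 11 8)(5 14))^(-18) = (15)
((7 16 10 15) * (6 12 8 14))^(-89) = (6 14 8 12)(7 15 10 16)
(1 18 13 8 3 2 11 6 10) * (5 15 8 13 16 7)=(1 18 16 7 5 15 8 3 2 11 6 10)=[0, 18, 11, 2, 4, 15, 10, 5, 3, 9, 1, 6, 12, 13, 14, 8, 7, 17, 16]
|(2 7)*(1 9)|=|(1 9)(2 7)|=2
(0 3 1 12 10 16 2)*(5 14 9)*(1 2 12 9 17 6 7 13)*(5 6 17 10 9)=(17)(0 3 2)(1 5 14 10 16 12 9 6 7 13)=[3, 5, 0, 2, 4, 14, 7, 13, 8, 6, 16, 11, 9, 1, 10, 15, 12, 17]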